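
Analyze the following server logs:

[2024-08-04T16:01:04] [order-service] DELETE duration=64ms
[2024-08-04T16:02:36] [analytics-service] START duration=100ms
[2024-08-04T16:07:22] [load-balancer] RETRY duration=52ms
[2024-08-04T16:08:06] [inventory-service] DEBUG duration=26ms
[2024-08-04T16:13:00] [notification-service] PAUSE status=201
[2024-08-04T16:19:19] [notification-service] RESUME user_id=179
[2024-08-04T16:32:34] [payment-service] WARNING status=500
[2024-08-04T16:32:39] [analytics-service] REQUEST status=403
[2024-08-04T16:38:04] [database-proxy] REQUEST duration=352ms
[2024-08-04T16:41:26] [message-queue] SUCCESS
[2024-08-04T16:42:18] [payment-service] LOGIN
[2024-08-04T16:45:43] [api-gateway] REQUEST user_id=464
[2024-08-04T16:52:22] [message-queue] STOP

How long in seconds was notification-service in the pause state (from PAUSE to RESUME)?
379

To calculate state duration:

1. Find PAUSE event for notification-service: 2024-08-04T16:13:00
2. Find RESUME event for notification-service: 2024-08-04T16:19:19
3. Calculate duration: 2024-08-04T16:19:19 - 2024-08-04T16:13:00 = 379 seconds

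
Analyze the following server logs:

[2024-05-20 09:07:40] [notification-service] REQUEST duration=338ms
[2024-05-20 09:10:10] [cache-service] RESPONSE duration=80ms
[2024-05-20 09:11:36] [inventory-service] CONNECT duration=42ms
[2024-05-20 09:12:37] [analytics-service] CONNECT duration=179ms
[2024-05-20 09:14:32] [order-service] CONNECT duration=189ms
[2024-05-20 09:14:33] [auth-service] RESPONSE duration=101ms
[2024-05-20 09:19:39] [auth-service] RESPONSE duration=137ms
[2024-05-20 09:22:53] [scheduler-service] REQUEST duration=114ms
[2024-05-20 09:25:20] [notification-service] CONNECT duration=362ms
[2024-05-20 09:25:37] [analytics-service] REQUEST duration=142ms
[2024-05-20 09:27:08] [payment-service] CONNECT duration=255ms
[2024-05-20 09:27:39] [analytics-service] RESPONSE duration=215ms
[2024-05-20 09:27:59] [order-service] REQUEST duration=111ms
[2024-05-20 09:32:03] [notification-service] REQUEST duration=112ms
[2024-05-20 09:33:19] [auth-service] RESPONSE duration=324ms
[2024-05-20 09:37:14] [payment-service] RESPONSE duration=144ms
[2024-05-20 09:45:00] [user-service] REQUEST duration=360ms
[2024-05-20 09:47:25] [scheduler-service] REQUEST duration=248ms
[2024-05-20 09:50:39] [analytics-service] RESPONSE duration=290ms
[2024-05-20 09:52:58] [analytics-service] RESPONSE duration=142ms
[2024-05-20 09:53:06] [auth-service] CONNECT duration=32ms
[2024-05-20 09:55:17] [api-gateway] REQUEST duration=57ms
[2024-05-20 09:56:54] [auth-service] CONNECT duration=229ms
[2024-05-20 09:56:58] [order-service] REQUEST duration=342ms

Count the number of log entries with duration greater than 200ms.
10

To count timeouts:

1. Threshold: 200ms
2. Extract duration from each log entry
3. Count entries where duration > 200
4. Timeout count: 10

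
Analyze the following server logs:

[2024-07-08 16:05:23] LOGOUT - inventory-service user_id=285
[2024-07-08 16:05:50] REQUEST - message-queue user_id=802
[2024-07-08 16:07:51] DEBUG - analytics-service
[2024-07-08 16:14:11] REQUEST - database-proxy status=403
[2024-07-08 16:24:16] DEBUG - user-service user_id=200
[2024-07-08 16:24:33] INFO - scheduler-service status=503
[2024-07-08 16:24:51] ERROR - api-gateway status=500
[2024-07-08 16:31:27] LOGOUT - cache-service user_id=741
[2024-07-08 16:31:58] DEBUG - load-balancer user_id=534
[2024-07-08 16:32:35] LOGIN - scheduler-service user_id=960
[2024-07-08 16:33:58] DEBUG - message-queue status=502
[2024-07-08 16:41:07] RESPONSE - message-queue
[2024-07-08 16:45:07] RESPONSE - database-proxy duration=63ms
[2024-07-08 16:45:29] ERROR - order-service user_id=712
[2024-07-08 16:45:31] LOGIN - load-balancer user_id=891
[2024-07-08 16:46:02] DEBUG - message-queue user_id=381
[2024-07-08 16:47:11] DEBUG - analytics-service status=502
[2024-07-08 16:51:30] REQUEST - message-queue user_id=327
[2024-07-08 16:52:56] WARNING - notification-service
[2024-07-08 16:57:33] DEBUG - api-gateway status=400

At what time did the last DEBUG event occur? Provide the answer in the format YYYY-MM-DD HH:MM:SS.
2024-07-08 16:57:33

To find the last event:

1. Filter for all DEBUG events
2. Sort by timestamp
3. Select the last one
4. Timestamp: 2024-07-08 16:57:33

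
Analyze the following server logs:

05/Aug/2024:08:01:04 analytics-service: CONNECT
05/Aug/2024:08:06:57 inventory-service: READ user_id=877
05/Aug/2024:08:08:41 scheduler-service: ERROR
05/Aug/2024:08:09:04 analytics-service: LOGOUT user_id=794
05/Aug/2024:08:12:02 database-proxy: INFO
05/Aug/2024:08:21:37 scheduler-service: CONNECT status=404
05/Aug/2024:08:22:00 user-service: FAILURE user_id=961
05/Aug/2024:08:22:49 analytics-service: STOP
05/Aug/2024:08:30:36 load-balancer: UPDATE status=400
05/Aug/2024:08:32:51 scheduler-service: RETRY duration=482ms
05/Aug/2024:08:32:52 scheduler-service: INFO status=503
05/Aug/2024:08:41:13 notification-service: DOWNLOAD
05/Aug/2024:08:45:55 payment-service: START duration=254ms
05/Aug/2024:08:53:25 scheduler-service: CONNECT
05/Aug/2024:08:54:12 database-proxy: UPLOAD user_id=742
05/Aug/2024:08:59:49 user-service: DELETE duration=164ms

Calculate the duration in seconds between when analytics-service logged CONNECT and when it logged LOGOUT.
480

To find the time between events:

1. Locate the first CONNECT event for analytics-service: 05/Aug/2024:08:01:04
2. Locate the first LOGOUT event for analytics-service: 05/Aug/2024:08:09:04
3. Calculate the difference: 05/Aug/2024:08:09:04 - 05/Aug/2024:08:01:04 = 480 seconds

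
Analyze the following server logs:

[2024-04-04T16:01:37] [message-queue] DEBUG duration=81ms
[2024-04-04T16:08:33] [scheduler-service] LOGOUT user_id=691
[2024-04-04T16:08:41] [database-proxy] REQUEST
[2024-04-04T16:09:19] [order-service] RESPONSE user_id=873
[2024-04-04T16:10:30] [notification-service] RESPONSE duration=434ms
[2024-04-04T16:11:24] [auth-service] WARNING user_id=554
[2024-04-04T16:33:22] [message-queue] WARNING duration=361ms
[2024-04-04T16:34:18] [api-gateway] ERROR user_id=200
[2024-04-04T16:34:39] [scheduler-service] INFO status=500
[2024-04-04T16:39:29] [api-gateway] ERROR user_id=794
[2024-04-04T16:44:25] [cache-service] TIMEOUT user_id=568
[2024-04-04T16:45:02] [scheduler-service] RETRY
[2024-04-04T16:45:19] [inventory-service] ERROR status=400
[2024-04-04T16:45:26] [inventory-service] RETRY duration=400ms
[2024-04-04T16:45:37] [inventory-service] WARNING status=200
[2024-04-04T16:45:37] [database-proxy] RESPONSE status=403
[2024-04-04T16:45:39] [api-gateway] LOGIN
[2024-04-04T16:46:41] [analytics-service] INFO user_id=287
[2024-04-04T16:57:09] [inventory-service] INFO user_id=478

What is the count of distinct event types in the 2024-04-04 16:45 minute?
5

To count unique event types:

1. Filter events in the minute starting at 2024-04-04 16:45
2. Extract event types from matching entries
3. Count unique types: 5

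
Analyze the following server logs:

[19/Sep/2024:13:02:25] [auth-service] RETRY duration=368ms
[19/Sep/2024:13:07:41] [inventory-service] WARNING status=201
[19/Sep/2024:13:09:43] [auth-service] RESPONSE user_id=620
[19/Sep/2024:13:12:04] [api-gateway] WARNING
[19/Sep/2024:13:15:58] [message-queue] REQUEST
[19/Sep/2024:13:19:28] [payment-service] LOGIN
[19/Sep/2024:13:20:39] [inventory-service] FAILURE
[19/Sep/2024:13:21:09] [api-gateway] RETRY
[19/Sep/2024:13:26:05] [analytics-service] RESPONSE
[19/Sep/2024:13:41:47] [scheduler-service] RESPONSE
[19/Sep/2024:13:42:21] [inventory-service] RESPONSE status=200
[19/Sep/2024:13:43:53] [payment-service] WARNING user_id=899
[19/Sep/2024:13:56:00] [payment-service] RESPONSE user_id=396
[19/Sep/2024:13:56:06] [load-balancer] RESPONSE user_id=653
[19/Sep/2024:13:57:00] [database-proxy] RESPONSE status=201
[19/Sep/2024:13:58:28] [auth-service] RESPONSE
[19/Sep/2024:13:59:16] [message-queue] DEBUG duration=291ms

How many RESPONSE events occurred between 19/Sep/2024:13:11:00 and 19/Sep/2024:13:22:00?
0

To count events in the time window:

1. Window boundaries: 19/Sep/2024:13:11:00 to 19/Sep/2024:13:22:00
2. Filter for RESPONSE events within this window
3. Count matching events: 0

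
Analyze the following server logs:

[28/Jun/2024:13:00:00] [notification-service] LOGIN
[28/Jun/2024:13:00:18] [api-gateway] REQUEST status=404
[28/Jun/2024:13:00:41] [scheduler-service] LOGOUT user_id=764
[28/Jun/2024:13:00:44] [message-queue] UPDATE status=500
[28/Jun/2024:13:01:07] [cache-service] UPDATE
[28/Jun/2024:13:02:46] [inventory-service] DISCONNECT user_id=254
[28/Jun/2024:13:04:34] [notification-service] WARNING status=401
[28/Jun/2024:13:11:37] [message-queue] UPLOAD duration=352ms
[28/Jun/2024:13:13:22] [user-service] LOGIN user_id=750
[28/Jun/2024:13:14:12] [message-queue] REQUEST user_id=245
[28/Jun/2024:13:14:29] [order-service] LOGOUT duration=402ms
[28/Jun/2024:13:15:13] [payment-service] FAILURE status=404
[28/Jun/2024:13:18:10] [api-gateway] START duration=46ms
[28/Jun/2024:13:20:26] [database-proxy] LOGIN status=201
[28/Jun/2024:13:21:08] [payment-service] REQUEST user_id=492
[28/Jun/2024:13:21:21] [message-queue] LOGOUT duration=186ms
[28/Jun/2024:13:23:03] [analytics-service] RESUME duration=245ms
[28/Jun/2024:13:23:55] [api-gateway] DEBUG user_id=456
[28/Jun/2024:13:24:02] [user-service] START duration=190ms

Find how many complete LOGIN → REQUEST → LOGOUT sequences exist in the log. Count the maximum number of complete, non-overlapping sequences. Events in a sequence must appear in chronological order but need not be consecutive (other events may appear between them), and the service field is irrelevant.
3

To count sequences:

1. Look for pattern: LOGIN → REQUEST → LOGOUT
2. Greedily scan the log in chronological order, matching each sequence element in turn (ignoring service)
3. Each time the full pattern completes, increment the count and restart matching from the next event
4. Complete non-overlapping sequences found: 3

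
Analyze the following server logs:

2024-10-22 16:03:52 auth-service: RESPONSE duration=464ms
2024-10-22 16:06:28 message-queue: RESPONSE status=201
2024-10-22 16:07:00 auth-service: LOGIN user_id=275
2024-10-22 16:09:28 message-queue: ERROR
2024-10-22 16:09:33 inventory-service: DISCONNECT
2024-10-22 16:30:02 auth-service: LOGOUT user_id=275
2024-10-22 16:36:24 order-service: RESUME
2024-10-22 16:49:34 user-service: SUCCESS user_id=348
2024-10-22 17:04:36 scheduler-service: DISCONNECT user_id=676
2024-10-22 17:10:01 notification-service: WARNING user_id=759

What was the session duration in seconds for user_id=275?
1382

To calculate session duration:

1. Find LOGIN event for user_id=275: 2024-10-22 16:07:00
2. Find LOGOUT event for user_id=275: 2024-10-22 16:30:02
3. Session duration: 2024-10-22 16:30:02 - 2024-10-22 16:07:00 = 1382 seconds (23 minutes)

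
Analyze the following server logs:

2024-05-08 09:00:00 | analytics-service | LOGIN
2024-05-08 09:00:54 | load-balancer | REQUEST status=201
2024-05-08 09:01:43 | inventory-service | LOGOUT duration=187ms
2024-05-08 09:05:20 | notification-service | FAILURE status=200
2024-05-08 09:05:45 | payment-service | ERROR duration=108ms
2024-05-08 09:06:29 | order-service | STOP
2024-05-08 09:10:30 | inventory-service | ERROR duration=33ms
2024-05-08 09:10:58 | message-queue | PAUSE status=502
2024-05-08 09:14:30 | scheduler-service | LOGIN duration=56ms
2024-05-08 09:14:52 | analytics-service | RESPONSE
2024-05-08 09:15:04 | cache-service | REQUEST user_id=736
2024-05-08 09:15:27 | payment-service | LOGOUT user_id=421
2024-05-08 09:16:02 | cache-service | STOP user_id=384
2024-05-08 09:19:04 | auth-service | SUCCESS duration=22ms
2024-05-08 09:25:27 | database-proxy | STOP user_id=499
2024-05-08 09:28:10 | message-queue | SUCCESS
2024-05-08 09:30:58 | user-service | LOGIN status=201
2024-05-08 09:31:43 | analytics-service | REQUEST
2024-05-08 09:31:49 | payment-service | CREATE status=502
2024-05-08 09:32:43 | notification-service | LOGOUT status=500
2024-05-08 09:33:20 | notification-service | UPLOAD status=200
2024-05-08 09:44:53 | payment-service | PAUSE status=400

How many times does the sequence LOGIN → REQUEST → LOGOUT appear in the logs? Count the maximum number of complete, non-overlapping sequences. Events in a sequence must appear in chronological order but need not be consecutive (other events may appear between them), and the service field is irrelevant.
3

To count sequences:

1. Look for pattern: LOGIN → REQUEST → LOGOUT
2. Greedily scan the log in chronological order, matching each sequence element in turn (ignoring service)
3. Each time the full pattern completes, increment the count and restart matching from the next event
4. Complete non-overlapping sequences found: 3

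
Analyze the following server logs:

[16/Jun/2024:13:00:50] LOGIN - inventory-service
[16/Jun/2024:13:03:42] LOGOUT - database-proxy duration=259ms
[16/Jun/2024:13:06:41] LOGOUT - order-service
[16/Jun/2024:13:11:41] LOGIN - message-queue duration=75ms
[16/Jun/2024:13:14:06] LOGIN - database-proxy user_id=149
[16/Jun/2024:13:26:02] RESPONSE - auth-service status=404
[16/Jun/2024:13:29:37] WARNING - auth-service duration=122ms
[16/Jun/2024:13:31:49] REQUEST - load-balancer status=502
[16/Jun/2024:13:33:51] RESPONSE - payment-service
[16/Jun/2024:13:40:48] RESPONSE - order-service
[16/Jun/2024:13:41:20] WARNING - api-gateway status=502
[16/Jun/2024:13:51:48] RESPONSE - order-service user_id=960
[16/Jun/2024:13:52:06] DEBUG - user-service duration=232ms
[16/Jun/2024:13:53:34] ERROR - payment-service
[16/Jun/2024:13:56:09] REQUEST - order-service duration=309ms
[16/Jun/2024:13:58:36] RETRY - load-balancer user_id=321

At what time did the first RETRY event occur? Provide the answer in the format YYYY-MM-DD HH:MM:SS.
2024-06-16 13:58:36

To find the first event:

1. Filter for all RETRY events
2. Sort by timestamp
3. Select the first one
4. Timestamp: 2024-06-16 13:58:36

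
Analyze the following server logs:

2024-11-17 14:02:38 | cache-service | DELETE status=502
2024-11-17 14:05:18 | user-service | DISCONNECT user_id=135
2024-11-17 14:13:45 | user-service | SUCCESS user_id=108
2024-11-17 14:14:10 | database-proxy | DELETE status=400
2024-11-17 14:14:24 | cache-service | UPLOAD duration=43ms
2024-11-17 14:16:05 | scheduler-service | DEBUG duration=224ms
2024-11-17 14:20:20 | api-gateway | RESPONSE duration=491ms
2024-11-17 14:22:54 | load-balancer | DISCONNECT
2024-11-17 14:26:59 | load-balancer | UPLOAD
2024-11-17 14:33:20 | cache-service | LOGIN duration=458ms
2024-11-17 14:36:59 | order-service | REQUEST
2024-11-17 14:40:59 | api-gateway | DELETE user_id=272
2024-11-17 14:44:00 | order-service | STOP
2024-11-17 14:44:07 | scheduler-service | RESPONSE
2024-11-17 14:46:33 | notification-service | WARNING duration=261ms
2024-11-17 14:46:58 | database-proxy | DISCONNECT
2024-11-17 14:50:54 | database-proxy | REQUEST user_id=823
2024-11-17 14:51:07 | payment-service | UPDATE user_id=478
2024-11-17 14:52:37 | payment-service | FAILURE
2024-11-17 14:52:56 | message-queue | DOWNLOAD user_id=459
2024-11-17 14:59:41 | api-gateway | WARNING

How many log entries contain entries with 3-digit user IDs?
6

To find matching entries:

1. Pattern to match: entries with 3-digit user IDs
2. Scan each log entry for the pattern
3. Count matches: 6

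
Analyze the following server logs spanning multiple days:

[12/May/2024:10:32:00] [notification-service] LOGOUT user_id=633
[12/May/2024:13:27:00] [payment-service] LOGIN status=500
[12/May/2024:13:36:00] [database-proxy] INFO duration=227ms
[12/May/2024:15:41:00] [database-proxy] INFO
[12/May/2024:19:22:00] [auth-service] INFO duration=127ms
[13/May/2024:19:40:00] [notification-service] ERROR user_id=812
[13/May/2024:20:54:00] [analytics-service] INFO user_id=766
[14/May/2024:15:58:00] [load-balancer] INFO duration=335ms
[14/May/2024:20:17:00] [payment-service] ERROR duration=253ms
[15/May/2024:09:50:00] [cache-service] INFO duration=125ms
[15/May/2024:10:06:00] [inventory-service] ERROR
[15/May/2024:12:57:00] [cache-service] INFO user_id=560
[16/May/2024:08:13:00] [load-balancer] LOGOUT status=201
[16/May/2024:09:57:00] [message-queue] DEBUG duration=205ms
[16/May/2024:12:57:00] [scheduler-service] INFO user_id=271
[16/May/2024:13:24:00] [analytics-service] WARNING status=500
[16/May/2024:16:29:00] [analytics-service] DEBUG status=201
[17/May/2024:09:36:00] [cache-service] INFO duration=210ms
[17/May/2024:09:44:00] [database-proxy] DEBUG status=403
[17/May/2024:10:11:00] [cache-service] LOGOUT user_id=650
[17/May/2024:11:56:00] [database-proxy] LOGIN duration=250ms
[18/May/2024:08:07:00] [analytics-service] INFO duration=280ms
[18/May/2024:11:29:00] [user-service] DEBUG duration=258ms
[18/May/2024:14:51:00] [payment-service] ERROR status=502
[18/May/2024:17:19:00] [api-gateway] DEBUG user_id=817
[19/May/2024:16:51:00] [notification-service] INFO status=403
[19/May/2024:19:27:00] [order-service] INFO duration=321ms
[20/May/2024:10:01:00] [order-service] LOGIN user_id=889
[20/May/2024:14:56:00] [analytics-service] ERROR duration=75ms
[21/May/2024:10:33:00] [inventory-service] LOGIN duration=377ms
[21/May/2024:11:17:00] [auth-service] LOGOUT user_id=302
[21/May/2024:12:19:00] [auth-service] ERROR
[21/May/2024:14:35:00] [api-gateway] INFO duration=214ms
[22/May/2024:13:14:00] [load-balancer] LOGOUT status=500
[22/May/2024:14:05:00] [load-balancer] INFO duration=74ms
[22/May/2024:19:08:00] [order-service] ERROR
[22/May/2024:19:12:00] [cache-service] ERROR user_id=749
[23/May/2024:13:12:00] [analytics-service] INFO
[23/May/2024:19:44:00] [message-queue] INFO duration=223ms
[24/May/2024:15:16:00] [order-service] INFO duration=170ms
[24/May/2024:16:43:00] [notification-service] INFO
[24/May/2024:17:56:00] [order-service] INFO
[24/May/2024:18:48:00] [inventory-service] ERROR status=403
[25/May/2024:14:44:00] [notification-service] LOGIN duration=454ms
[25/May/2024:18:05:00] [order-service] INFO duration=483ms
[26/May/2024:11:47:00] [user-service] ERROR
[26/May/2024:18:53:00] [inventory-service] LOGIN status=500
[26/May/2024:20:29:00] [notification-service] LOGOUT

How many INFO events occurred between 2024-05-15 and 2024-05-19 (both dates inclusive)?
7

To filter by date range:

1. Date range: 2024-05-15 through 2024-05-19, both dates inclusive
2. Filter for INFO events whose date falls in this range
3. Count matching events: 7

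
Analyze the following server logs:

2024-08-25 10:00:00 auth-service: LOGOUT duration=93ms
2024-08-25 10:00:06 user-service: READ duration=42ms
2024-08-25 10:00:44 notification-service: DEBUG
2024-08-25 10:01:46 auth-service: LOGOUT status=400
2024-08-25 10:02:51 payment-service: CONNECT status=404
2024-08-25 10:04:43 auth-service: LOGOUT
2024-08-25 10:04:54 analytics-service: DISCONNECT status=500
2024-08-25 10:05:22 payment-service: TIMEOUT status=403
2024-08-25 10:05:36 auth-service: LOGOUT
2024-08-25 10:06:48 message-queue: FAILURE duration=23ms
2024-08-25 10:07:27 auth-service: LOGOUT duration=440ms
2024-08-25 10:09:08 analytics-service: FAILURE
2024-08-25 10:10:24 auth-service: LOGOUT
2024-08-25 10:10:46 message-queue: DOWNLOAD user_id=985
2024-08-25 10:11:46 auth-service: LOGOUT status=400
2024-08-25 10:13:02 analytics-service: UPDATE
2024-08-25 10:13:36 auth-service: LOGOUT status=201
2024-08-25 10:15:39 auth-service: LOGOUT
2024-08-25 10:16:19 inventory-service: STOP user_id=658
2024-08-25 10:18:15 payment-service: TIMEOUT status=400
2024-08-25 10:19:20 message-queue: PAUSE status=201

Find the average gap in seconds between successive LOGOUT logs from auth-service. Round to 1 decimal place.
117.4

To calculate average interval:

1. Find all LOGOUT events for auth-service in order
2. Calculate time gaps between consecutive events
3. Compute mean of gaps: 939 / 8 = 117.4 seconds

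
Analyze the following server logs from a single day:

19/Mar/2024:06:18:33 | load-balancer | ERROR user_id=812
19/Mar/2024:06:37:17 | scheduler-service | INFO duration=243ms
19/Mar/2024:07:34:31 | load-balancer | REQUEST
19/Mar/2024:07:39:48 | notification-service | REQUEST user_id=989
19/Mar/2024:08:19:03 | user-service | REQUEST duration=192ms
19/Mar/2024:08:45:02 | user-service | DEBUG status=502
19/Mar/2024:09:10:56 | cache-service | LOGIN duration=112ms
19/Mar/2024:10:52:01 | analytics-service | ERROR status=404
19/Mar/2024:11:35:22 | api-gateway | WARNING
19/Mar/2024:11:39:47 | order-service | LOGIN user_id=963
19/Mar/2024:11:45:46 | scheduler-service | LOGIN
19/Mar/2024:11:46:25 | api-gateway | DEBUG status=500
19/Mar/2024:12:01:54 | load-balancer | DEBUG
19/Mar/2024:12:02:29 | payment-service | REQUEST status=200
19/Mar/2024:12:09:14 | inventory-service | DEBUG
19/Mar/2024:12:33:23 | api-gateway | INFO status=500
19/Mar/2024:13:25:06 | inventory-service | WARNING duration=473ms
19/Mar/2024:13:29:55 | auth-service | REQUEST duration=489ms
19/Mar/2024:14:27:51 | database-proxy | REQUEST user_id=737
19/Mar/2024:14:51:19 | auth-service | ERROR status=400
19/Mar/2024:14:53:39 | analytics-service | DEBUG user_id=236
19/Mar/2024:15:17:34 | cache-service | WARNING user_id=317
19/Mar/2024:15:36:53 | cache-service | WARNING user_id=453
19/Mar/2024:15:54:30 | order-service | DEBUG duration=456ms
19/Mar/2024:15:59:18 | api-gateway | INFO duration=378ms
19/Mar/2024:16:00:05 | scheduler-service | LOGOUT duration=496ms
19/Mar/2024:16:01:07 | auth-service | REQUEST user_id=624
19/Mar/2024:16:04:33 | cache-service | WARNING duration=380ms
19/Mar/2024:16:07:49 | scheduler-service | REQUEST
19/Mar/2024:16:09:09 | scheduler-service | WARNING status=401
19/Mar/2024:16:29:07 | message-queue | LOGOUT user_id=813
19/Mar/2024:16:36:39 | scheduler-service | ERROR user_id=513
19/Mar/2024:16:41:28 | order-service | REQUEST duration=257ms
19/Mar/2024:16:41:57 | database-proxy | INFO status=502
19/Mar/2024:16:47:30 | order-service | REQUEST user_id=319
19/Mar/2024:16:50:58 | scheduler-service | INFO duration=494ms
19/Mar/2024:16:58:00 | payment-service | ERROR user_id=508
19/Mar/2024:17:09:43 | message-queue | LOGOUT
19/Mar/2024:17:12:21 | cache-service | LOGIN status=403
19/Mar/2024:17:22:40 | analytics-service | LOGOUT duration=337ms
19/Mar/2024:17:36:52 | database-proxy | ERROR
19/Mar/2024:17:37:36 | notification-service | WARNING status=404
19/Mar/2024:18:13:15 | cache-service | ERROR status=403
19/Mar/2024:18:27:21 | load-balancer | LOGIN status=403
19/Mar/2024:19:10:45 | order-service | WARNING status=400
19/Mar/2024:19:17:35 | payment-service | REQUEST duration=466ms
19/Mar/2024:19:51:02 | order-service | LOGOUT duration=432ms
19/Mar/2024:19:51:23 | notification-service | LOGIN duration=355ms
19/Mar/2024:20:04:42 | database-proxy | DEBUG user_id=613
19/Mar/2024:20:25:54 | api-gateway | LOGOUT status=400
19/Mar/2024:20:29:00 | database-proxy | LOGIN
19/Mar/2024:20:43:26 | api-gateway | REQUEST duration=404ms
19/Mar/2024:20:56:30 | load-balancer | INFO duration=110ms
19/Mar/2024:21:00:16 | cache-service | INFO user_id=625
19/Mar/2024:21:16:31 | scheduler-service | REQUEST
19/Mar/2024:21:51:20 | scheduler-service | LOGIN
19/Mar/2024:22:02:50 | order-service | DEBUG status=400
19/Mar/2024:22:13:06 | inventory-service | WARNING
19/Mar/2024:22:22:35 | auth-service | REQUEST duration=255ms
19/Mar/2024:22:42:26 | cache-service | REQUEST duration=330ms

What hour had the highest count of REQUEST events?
16

To find the peak hour:

1. Group all REQUEST events by hour
2. Count events in each hour
3. Find hour with maximum count
4. Peak hour: 16 (with 4 events)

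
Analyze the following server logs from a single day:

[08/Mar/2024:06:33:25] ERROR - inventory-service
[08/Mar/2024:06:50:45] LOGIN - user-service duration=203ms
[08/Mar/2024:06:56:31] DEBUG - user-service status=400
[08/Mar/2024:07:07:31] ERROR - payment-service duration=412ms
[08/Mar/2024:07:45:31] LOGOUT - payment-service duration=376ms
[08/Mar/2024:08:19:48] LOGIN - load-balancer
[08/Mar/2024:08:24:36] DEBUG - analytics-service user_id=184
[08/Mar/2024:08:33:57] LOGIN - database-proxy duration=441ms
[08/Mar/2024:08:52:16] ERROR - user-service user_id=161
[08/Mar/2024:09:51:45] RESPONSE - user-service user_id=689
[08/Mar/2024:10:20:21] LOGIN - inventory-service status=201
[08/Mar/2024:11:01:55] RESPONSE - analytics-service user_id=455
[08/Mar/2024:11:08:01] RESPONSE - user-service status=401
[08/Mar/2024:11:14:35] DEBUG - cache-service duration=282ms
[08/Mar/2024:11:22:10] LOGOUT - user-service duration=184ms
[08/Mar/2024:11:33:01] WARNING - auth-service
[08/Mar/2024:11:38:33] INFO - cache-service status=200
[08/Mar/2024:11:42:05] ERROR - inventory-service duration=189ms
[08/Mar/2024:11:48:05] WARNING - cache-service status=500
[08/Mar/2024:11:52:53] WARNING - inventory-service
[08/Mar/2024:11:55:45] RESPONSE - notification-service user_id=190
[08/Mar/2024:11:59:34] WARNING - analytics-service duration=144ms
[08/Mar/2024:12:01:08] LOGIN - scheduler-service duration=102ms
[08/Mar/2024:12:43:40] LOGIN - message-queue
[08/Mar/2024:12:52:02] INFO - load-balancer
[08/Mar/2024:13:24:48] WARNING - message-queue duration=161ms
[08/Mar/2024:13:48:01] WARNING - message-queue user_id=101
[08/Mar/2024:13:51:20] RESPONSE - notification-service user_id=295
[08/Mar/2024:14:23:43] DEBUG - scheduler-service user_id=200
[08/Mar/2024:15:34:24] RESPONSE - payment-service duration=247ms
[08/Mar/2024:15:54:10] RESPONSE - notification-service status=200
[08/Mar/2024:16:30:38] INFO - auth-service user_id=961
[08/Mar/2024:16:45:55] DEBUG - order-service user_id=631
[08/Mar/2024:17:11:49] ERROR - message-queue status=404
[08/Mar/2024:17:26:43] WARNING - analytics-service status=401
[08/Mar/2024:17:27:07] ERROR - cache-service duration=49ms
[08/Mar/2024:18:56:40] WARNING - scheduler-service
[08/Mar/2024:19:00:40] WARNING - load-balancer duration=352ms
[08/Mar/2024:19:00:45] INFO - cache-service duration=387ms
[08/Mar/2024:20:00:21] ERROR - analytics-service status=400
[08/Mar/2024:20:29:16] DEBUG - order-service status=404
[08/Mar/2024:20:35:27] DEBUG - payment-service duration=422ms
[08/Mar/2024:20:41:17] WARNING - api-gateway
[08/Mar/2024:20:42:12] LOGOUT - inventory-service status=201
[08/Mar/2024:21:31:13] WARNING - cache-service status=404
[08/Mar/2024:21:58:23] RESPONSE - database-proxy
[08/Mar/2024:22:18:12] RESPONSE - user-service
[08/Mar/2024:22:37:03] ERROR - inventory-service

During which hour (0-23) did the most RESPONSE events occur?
11

To find the peak hour:

1. Group all RESPONSE events by hour
2. Count events in each hour
3. Find hour with maximum count
4. Peak hour: 11 (with 3 events)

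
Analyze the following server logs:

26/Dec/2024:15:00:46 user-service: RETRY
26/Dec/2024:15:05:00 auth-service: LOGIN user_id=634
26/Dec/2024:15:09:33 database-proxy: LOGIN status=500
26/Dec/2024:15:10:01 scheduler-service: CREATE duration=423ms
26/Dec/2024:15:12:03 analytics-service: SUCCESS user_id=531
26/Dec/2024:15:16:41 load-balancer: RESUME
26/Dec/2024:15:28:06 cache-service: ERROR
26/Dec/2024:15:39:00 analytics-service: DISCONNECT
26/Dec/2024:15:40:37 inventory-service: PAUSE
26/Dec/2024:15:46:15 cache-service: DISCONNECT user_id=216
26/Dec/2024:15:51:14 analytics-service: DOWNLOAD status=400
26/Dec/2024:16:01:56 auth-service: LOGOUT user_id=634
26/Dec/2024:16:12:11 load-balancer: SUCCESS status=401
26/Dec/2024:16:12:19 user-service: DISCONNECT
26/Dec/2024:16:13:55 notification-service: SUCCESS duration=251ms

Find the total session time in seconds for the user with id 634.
3416

To calculate session duration:

1. Find LOGIN event for user_id=634: 26/Dec/2024:15:05:00
2. Find LOGOUT event for user_id=634: 26/Dec/2024:16:01:56
3. Session duration: 26/Dec/2024:16:01:56 - 26/Dec/2024:15:05:00 = 3416 seconds (56 minutes)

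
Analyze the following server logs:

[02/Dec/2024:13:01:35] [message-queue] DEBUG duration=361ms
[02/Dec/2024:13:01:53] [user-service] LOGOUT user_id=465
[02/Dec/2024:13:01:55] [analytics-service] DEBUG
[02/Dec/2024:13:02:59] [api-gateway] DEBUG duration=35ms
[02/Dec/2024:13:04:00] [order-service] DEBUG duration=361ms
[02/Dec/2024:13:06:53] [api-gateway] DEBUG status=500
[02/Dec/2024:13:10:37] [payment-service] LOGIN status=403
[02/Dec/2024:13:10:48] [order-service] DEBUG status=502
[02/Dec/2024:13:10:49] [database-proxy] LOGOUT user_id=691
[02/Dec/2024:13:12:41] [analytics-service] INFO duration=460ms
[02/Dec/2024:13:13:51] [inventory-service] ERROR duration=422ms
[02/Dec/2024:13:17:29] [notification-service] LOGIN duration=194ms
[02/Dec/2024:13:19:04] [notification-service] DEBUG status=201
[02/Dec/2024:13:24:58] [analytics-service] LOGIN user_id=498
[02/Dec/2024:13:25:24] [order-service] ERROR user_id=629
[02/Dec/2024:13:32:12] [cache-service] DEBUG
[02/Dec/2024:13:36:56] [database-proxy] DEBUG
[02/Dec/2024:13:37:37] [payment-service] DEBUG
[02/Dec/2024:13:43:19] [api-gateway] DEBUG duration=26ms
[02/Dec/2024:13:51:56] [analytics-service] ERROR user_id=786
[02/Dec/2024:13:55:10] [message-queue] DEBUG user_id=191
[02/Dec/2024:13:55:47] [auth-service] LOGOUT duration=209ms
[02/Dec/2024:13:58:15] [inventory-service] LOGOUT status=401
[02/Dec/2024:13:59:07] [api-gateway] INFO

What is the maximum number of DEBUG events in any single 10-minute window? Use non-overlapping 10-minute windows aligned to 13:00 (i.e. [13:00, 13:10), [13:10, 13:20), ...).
5

To find the burst window:

1. Divide the log period into non-overlapping 10-minute windows starting at 13:00
2. Count DEBUG events in each window
3. Find the window with maximum count
4. Maximum events in a window: 5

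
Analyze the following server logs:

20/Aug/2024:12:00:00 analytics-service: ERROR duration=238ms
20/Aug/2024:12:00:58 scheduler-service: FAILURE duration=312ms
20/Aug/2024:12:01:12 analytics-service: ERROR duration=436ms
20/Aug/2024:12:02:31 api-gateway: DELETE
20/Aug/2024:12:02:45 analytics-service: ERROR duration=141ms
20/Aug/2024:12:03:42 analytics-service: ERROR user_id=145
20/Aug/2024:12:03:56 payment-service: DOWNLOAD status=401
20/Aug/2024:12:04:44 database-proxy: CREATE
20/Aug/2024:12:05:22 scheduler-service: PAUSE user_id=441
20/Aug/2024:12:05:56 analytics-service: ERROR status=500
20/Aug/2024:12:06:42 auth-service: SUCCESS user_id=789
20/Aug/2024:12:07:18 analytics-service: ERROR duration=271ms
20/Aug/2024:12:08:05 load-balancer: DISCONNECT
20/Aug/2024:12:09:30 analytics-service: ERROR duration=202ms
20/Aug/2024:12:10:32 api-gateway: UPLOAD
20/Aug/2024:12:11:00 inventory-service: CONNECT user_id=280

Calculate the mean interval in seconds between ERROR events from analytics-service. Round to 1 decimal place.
95.0

To calculate average interval:

1. Find all ERROR events for analytics-service in order
2. Calculate time gaps between consecutive events
3. Compute mean of gaps: 570 / 6 = 95.0 seconds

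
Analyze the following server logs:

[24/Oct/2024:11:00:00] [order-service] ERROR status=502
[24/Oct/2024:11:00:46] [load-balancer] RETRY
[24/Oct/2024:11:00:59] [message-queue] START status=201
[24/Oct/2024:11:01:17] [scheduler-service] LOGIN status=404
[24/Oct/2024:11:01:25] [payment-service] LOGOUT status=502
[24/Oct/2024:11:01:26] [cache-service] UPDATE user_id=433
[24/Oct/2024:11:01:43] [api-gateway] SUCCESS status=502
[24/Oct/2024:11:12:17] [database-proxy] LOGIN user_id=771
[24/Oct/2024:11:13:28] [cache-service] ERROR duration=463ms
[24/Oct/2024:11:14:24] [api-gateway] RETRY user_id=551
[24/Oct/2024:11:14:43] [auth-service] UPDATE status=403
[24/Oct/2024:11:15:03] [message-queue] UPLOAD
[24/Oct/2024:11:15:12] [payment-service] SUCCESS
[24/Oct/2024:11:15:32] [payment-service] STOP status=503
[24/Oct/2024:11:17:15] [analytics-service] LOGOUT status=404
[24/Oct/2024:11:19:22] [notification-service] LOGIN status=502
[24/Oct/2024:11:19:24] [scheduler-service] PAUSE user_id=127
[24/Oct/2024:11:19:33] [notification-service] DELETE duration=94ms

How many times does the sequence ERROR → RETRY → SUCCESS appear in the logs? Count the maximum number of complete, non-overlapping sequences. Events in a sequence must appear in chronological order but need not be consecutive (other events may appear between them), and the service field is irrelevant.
2

To count sequences:

1. Look for pattern: ERROR → RETRY → SUCCESS
2. Greedily scan the log in chronological order, matching each sequence element in turn (ignoring service)
3. Each time the full pattern completes, increment the count and restart matching from the next event
4. Complete non-overlapping sequences found: 2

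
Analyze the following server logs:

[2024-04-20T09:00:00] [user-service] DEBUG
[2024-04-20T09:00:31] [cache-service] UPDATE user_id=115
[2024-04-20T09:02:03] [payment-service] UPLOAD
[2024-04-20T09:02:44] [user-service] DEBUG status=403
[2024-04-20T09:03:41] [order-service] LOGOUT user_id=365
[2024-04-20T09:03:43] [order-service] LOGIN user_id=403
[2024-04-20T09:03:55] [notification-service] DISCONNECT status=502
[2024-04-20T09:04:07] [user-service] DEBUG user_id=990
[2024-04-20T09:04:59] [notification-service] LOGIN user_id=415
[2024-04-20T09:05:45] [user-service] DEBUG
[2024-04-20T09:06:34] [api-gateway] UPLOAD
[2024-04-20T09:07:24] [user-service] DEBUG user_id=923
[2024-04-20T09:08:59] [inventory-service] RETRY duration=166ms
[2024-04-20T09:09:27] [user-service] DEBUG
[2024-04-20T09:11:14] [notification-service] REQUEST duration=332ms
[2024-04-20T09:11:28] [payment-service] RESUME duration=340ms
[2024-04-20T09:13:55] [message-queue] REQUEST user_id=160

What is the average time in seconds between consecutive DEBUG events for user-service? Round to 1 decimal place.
113.4

To calculate average interval:

1. Find all DEBUG events for user-service in order
2. Calculate time gaps between consecutive events
3. Compute mean of gaps: 567 / 5 = 113.4 seconds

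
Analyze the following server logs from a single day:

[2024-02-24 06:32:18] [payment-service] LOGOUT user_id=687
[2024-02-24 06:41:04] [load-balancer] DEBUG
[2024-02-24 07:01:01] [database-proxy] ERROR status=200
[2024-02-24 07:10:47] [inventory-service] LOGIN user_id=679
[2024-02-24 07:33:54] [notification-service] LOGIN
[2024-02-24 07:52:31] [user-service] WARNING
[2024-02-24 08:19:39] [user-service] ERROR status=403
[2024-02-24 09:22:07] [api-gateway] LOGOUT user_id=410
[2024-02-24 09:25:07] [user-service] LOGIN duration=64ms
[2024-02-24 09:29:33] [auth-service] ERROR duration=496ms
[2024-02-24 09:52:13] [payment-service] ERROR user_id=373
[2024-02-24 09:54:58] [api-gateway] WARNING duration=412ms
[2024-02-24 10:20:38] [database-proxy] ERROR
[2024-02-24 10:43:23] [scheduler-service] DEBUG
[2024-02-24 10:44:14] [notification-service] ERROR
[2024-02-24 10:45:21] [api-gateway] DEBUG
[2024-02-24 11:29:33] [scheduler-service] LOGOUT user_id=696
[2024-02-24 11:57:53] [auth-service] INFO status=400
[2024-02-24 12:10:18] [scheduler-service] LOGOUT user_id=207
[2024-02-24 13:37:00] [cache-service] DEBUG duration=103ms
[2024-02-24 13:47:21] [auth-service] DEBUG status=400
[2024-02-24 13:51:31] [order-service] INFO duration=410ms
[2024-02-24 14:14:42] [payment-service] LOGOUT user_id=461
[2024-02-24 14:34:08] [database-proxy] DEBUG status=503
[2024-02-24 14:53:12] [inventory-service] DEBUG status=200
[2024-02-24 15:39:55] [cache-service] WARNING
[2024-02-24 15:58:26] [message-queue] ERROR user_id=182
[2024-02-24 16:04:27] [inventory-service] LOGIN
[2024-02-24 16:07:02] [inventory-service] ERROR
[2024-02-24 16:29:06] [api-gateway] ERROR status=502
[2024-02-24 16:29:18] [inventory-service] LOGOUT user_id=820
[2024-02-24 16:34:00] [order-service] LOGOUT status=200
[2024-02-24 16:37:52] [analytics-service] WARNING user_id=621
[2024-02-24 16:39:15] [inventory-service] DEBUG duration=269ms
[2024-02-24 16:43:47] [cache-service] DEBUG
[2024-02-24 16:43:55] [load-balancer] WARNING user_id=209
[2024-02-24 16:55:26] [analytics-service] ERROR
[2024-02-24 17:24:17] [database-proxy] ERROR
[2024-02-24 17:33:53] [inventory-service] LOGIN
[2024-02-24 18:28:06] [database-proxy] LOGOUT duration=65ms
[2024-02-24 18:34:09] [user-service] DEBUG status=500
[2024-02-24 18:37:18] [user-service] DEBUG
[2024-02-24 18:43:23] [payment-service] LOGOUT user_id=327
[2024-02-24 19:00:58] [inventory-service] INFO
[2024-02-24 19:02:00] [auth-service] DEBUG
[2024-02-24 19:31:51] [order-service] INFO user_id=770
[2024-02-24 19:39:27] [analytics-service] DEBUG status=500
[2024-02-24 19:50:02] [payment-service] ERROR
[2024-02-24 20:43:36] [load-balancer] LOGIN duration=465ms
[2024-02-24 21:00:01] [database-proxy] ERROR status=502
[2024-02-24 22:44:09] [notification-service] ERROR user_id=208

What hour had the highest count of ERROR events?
16

To find the peak hour:

1. Group all ERROR events by hour
2. Count events in each hour
3. Find hour with maximum count
4. Peak hour: 16 (with 3 events)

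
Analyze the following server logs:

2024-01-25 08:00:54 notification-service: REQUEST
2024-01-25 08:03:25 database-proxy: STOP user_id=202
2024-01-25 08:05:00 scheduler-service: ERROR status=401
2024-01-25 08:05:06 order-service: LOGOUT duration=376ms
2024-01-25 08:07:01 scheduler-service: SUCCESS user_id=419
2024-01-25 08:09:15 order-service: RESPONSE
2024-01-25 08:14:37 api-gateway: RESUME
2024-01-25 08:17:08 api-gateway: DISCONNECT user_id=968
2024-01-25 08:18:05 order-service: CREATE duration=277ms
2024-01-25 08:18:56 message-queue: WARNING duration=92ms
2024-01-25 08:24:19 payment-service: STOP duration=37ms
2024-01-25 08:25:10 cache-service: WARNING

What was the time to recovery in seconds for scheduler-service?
121

To calculate recovery time:

1. Find ERROR event for scheduler-service: 2024-01-25 08:05:00
2. Find next SUCCESS event for scheduler-service: 2024-01-25 08:07:01
3. Recovery time: 2024-01-25 08:07:01 - 2024-01-25 08:05:00 = 121 seconds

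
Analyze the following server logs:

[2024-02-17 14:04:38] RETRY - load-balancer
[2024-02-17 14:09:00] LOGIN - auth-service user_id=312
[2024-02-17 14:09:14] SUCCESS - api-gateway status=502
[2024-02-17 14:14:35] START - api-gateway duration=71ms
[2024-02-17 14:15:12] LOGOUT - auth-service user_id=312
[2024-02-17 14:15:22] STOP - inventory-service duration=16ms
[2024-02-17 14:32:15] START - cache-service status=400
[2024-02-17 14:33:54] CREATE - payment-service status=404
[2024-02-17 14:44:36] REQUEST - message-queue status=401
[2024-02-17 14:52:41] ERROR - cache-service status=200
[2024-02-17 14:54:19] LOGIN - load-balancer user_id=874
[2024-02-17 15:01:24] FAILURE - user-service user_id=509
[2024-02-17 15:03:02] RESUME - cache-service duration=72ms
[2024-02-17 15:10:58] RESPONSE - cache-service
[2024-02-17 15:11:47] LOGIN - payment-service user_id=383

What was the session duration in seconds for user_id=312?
372

To calculate session duration:

1. Find LOGIN event for user_id=312: 2024-02-17 14:09:00
2. Find LOGOUT event for user_id=312: 2024-02-17 14:15:12
3. Session duration: 2024-02-17 14:15:12 - 2024-02-17 14:09:00 = 372 seconds (6 minutes)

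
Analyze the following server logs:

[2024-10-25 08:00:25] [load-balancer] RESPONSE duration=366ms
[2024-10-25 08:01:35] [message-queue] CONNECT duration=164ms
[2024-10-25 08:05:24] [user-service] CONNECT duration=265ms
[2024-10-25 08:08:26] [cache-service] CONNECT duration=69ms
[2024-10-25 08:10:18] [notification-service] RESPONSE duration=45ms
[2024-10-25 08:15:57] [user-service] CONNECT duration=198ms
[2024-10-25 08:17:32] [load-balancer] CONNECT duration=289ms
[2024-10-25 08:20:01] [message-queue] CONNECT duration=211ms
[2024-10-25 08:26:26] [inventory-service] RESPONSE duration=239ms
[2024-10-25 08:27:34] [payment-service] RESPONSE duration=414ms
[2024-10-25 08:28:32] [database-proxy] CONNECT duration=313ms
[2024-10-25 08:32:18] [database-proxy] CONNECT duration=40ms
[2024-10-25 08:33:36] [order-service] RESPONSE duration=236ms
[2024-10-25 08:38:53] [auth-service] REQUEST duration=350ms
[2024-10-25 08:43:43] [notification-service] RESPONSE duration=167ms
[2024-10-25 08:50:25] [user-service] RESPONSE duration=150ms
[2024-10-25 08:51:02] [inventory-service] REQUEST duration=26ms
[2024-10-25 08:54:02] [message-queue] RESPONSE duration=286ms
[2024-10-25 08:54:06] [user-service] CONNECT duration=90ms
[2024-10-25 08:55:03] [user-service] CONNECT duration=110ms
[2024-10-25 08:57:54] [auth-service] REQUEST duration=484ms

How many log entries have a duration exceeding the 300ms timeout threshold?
5

To count timeouts:

1. Threshold: 300ms
2. Extract duration from each log entry
3. Count entries where duration > 300
4. Timeout count: 5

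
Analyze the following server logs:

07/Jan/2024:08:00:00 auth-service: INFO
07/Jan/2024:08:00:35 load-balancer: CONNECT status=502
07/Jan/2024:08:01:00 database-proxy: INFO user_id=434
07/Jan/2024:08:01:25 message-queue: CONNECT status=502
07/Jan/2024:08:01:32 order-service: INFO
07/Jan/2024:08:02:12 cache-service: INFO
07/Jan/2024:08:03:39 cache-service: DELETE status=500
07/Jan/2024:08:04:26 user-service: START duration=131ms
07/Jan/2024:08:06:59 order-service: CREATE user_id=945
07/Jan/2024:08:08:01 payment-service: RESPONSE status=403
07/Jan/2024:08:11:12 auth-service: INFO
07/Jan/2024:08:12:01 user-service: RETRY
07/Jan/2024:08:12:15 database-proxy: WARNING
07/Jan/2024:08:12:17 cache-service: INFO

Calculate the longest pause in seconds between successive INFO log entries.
540

To find the longest gap:

1. Extract all INFO events in chronological order
2. Calculate time differences between consecutive events
3. Find the maximum difference
4. Longest gap: 540 seconds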